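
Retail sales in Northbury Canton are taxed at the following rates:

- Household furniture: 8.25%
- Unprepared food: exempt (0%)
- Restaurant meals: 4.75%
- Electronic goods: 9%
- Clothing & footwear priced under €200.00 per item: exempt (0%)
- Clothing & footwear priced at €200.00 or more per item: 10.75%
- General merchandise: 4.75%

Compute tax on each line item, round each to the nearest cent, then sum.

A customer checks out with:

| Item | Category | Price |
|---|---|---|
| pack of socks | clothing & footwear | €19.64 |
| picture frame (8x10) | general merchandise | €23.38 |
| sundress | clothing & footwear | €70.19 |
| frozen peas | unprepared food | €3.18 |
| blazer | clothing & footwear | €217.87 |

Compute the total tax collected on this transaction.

Pack of socks €19.64: clothing & footwear, under €200.00 → 0% → €0.00
Picture frame (8x10) €23.38: general merchandise → 4.75% → €1.11
Sundress €70.19: clothing & footwear, under €200.00 → 0% → €0.00
Frozen peas €3.18: unprepared food → 0% → €0.00
Blazer €217.87: clothing & footwear, €200.00 or more → 10.75% → €23.42
Total tax = €1.11 + €23.42 = €24.53

€24.53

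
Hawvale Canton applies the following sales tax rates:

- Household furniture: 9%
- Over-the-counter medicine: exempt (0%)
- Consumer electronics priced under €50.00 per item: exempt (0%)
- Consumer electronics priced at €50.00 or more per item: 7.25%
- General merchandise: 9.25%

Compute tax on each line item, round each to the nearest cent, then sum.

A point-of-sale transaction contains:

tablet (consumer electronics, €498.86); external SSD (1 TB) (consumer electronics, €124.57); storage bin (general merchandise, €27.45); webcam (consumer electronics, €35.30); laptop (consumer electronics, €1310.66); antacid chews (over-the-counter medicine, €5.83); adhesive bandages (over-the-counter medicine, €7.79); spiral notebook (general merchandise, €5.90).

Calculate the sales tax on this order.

€143.31

Tablet €498.86: consumer electronics, €50.00 or more → 7.25% → €36.17
External SSD (1 TB) €124.57: consumer electronics, €50.00 or more → 7.25% → €9.03
Storage bin €27.45: general merchandise → 9.25% → €2.54
Webcam €35.30: consumer electronics, under €50.00 → 0% → €0.00
Laptop €1310.66: consumer electronics, €50.00 or more → 7.25% → €95.02
Antacid chews €5.83: over-the-counter medicine → 0% → €0.00
Adhesive bandages €7.79: over-the-counter medicine → 0% → €0.00
Spiral notebook €5.90: general merchandise → 9.25% → €0.55
Total tax = €36.17 + €9.03 + €2.54 + €95.02 + €0.55 = €143.31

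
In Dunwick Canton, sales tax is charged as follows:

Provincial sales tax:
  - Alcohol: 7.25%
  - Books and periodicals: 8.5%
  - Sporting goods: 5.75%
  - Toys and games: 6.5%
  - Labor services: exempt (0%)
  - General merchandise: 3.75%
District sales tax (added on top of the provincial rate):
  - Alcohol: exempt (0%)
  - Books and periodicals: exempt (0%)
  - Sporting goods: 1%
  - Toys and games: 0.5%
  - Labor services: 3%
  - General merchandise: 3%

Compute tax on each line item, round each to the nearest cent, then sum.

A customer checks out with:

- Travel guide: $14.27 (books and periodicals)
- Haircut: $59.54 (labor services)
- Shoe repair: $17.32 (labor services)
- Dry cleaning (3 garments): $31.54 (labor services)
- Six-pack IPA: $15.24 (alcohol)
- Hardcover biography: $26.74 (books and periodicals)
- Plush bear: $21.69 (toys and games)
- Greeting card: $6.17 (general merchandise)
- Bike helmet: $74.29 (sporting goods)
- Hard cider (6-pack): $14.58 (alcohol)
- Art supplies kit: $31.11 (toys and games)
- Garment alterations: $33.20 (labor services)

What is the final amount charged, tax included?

Travel guide $14.27: books and periodicals → 8.5% + 0% district = 8.5% → $1.21
Haircut $59.54: labor services → 0% + 3% district = 3% → $1.79
Shoe repair $17.32: labor services → 0% + 3% district = 3% → $0.52
Dry cleaning (3 garments) $31.54: labor services → 0% + 3% district = 3% → $0.95
Six-pack IPA $15.24: alcohol → 7.25% + 0% district = 7.25% → $1.10
Hardcover biography $26.74: books and periodicals → 8.5% + 0% district = 8.5% → $2.27
Plush bear $21.69: toys and games → 6.5% + 0.5% district = 7% → $1.52
Greeting card $6.17: general merchandise → 3.75% + 3% district = 6.75% → $0.42
Bike helmet $74.29: sporting goods → 5.75% + 1% district = 6.75% → $5.01
Hard cider (6-pack) $14.58: alcohol → 7.25% + 0% district = 7.25% → $1.06
Art supplies kit $31.11: toys and games → 6.5% + 0.5% district = 7% → $2.18
Garment alterations $33.20: labor services → 0% + 3% district = 3% → $1.00
Subtotal = $345.69; tax = $19.03; total due = $364.72

$364.72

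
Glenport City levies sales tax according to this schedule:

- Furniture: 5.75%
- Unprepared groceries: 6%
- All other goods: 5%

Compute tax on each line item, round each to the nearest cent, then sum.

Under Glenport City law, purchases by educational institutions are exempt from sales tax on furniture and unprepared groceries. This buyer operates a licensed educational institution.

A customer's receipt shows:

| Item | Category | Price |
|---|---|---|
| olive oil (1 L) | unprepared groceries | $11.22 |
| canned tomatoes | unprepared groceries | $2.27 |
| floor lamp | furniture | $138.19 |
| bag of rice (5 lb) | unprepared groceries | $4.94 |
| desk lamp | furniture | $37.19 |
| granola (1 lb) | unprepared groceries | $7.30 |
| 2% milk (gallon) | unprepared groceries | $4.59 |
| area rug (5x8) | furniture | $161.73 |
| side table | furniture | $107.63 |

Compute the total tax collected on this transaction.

$0.00

Olive oil (1 L) $11.22: unprepared groceries, buyer-exempt → 0% → $0.00
Canned tomatoes $2.27: unprepared groceries, buyer-exempt → 0% → $0.00
Floor lamp $138.19: furniture, buyer-exempt → 0% → $0.00
Bag of rice (5 lb) $4.94: unprepared groceries, buyer-exempt → 0% → $0.00
Desk lamp $37.19: furniture, buyer-exempt → 0% → $0.00
Granola (1 lb) $7.30: unprepared groceries, buyer-exempt → 0% → $0.00
2% milk (gallon) $4.59: unprepared groceries, buyer-exempt → 0% → $0.00
Area rug (5x8) $161.73: furniture, buyer-exempt → 0% → $0.00
Side table $107.63: furniture, buyer-exempt → 0% → $0.00
Total tax = $0.00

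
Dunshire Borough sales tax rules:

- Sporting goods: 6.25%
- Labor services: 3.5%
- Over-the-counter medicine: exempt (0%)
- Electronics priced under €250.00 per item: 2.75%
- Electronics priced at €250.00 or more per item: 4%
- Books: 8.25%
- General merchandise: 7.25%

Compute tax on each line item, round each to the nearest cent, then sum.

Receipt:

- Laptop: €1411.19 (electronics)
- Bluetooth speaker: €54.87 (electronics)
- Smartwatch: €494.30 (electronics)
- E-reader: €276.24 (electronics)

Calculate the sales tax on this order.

Laptop €1411.19: electronics, €250.00 or more → 4% → €56.45
Bluetooth speaker €54.87: electronics, under €250.00 → 2.75% → €1.51
Smartwatch €494.30: electronics, €250.00 or more → 4% → €19.77
E-reader €276.24: electronics, €250.00 or more → 4% → €11.05
Total tax = €56.45 + €1.51 + €19.77 + €11.05 = €88.78

€88.78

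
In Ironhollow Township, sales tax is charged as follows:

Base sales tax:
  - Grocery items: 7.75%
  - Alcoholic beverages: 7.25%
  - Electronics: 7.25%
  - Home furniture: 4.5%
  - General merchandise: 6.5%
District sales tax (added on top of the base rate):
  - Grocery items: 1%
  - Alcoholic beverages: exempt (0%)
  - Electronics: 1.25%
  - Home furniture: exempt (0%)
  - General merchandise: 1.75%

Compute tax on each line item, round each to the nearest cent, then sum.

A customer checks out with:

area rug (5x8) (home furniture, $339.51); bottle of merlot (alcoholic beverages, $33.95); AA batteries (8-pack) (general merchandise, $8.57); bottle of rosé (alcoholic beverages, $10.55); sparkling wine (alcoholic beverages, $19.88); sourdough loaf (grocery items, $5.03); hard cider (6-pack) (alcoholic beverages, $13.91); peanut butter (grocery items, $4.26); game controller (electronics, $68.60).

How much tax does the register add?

$28.30

Area rug (5x8) $339.51: home furniture → 4.5% + 0% district = 4.5% → $15.28
Bottle of merlot $33.95: alcoholic beverages → 7.25% + 0% district = 7.25% → $2.46
AA batteries (8-pack) $8.57: general merchandise → 6.5% + 1.75% district = 8.25% → $0.71
Bottle of rosé $10.55: alcoholic beverages → 7.25% + 0% district = 7.25% → $0.76
Sparkling wine $19.88: alcoholic beverages → 7.25% + 0% district = 7.25% → $1.44
Sourdough loaf $5.03: grocery items → 7.75% + 1% district = 8.75% → $0.44
Hard cider (6-pack) $13.91: alcoholic beverages → 7.25% + 0% district = 7.25% → $1.01
Peanut butter $4.26: grocery items → 7.75% + 1% district = 8.75% → $0.37
Game controller $68.60: electronics → 7.25% + 1.25% district = 8.5% → $5.83
Total tax = $15.28 + $2.46 + $0.71 + $0.76 + $1.44 + $0.44 + $1.01 + $0.37 + $5.83 = $28.30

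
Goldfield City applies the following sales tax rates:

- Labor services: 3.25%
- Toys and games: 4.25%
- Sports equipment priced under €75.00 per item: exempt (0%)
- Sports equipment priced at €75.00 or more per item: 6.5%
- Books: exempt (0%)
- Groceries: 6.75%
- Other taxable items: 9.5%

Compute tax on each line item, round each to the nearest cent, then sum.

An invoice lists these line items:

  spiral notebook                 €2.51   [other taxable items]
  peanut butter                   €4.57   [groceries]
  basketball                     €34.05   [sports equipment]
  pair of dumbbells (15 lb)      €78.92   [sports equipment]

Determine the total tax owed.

€5.68

Spiral notebook €2.51: other taxable items → 9.5% → €0.24
Peanut butter €4.57: groceries → 6.75% → €0.31
Basketball €34.05: sports equipment, under €75.00 → 0% → €0.00
Pair of dumbbells (15 lb) €78.92: sports equipment, €75.00 or more → 6.5% → €5.13
Total tax = €0.24 + €0.31 + €5.13 = €5.68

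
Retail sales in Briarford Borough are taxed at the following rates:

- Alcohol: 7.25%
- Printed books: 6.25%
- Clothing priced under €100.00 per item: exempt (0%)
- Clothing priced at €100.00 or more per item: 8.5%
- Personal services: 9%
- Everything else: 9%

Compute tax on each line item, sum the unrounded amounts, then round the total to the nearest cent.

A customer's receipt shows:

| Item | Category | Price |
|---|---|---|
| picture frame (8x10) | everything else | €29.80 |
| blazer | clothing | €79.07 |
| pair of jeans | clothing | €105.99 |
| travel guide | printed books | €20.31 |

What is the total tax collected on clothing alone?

€9.01

Blazer €79.07: clothing, under €100.00 → 0% → €0.00
Pair of jeans €105.99: clothing, €100.00 or more → 8.5% → €9.00915
Tax on clothing: unrounded sum = €9.00915 → €9.01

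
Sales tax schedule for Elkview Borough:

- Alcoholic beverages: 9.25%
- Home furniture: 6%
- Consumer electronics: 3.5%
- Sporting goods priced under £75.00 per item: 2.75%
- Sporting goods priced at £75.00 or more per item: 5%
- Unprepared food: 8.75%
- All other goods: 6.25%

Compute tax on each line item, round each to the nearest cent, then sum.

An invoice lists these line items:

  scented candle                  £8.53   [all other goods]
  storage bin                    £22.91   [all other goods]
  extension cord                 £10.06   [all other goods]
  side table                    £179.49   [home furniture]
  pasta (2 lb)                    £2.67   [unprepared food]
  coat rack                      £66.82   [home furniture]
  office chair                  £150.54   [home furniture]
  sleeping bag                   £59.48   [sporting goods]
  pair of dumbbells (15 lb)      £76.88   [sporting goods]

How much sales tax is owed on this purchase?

£32.11

Scented candle £8.53: all other goods → 6.25% → £0.53
Storage bin £22.91: all other goods → 6.25% → £1.43
Extension cord £10.06: all other goods → 6.25% → £0.63
Side table £179.49: home furniture → 6% → £10.77
Pasta (2 lb) £2.67: unprepared food → 8.75% → £0.23
Coat rack £66.82: home furniture → 6% → £4.01
Office chair £150.54: home furniture → 6% → £9.03
Sleeping bag £59.48: sporting goods, under £75.00 → 2.75% → £1.64
Pair of dumbbells (15 lb) £76.88: sporting goods, £75.00 or more → 5% → £3.84
Total tax = £0.53 + £1.43 + £0.63 + £10.77 + £0.23 + £4.01 + £9.03 + £1.64 + £3.84 = £32.11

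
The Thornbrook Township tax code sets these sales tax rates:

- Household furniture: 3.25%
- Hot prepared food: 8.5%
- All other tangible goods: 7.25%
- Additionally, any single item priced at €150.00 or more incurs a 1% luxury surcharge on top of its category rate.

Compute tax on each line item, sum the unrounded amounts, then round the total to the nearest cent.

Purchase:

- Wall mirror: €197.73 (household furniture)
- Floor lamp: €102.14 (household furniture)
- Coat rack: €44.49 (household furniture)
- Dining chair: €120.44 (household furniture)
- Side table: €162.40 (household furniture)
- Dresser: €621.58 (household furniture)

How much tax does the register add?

€50.40

Wall mirror €197.73: household furniture → 3.25% + 1% surcharge = 4.25% → €8.403525
Floor lamp €102.14: household furniture → 3.25% → €3.31955
Coat rack €44.49: household furniture → 3.25% → €1.445925
Dining chair €120.44: household furniture → 3.25% → €3.9143
Side table €162.40: household furniture → 3.25% + 1% surcharge = 4.25% → €6.902
Dresser €621.58: household furniture → 3.25% + 1% surcharge = 4.25% → €26.41715
Unrounded tax sum = €50.40245 → €50.40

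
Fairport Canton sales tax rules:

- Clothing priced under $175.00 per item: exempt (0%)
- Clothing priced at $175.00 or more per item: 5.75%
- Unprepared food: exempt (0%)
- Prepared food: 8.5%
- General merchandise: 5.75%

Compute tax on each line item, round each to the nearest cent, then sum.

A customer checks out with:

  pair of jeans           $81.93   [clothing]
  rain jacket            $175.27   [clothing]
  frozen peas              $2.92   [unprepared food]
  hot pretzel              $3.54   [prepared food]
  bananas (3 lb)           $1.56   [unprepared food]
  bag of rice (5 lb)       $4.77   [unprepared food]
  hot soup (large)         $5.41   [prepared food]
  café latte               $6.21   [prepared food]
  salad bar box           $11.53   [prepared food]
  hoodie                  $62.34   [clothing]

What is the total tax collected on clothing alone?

$10.08

Pair of jeans $81.93: clothing, under $175.00 → 0% → $0.00
Rain jacket $175.27: clothing, $175.00 or more → 5.75% → $10.08
Hoodie $62.34: clothing, under $175.00 → 0% → $0.00
Tax on clothing = $0.00 + $10.08 + $0.00 = $10.08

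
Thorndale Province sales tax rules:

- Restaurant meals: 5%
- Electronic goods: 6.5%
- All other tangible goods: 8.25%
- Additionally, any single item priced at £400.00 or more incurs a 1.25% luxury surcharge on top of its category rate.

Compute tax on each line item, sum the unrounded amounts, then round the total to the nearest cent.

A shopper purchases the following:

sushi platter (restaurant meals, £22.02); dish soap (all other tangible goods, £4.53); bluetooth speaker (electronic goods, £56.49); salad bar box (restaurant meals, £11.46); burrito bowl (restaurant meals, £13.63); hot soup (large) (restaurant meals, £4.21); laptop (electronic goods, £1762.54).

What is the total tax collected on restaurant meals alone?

Sushi platter £22.02: restaurant meals → 5% → £1.101
Salad bar box £11.46: restaurant meals → 5% → £0.573
Burrito bowl £13.63: restaurant meals → 5% → £0.6815
Hot soup (large) £4.21: restaurant meals → 5% → £0.2105
Tax on restaurant meals: unrounded sum = £2.566 → £2.57

£2.57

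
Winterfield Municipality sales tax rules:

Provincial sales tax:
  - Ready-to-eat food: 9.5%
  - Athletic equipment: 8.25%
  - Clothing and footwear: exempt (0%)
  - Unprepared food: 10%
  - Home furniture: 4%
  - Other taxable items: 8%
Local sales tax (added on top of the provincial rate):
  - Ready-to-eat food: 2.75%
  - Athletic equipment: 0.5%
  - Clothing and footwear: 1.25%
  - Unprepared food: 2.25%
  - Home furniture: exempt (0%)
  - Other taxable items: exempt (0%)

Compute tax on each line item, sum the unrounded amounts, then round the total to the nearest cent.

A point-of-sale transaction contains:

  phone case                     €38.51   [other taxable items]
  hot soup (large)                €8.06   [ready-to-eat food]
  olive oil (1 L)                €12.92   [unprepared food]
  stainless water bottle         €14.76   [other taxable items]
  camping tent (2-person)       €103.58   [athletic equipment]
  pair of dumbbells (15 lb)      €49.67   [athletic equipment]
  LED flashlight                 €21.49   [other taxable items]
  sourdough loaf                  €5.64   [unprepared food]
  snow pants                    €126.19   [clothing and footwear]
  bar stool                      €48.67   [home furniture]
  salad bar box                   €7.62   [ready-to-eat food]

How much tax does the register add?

Phone case €38.51: other taxable items → 8% + 0% local = 8% → €3.0808
Hot soup (large) €8.06: ready-to-eat food → 9.5% + 2.75% local = 12.25% → €0.98735
Olive oil (1 L) €12.92: unprepared food → 10% + 2.25% local = 12.25% → €1.5827
Stainless water bottle €14.76: other taxable items → 8% + 0% local = 8% → €1.1808
Camping tent (2-person) €103.58: athletic equipment → 8.25% + 0.5% local = 8.75% → €9.06325
Pair of dumbbells (15 lb) €49.67: athletic equipment → 8.25% + 0.5% local = 8.75% → €4.346125
LED flashlight €21.49: other taxable items → 8% + 0% local = 8% → €1.7192
Sourdough loaf €5.64: unprepared food → 10% + 2.25% local = 12.25% → €0.6909
Snow pants €126.19: clothing and footwear → 0% + 1.25% local = 1.25% → €1.577375
Bar stool €48.67: home furniture → 4% + 0% local = 4% → €1.9468
Salad bar box €7.62: ready-to-eat food → 9.5% + 2.75% local = 12.25% → €0.93345
Unrounded tax sum = €27.10875 → €27.11

€27.11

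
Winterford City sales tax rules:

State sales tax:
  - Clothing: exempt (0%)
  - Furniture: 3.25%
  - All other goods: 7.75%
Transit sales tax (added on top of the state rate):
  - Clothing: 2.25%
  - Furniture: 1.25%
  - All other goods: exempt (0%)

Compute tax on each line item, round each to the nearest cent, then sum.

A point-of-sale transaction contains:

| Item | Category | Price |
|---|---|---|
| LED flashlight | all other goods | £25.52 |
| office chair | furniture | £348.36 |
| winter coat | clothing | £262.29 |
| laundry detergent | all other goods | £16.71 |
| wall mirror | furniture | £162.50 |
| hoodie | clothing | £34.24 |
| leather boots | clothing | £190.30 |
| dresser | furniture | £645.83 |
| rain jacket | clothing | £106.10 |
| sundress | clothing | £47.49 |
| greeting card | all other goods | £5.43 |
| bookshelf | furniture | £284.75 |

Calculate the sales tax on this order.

LED flashlight £25.52: all other goods → 7.75% + 0% transit = 7.75% → £1.98
Office chair £348.36: furniture → 3.25% + 1.25% transit = 4.5% → £15.68
Winter coat £262.29: clothing → 0% + 2.25% transit = 2.25% → £5.90
Laundry detergent £16.71: all other goods → 7.75% + 0% transit = 7.75% → £1.30
Wall mirror £162.50: furniture → 3.25% + 1.25% transit = 4.5% → £7.31
Hoodie £34.24: clothing → 0% + 2.25% transit = 2.25% → £0.77
Leather boots £190.30: clothing → 0% + 2.25% transit = 2.25% → £4.28
Dresser £645.83: furniture → 3.25% + 1.25% transit = 4.5% → £29.06
Rain jacket £106.10: clothing → 0% + 2.25% transit = 2.25% → £2.39
Sundress £47.49: clothing → 0% + 2.25% transit = 2.25% → £1.07
Greeting card £5.43: all other goods → 7.75% + 0% transit = 7.75% → £0.42
Bookshelf £284.75: furniture → 3.25% + 1.25% transit = 4.5% → £12.81
Total tax = £1.98 + £15.68 + £5.90 + £1.30 + £7.31 + £0.77 + £4.28 + £29.06 + £2.39 + £1.07 + £0.42 + £12.81 = £82.97

£82.97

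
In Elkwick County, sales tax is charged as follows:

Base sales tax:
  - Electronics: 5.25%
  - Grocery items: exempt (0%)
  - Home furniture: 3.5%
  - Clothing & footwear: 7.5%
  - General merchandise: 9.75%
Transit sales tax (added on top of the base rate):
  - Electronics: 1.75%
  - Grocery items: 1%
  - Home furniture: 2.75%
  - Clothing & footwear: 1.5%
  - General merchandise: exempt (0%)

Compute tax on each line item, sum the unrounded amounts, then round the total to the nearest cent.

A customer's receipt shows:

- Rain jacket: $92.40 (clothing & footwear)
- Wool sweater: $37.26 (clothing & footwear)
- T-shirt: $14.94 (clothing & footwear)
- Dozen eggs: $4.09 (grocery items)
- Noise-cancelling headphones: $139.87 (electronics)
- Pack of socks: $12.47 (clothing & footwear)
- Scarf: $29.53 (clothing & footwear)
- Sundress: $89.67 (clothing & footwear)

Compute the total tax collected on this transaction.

$34.70

Rain jacket $92.40: clothing & footwear → 7.5% + 1.5% transit = 9% → $8.316
Wool sweater $37.26: clothing & footwear → 7.5% + 1.5% transit = 9% → $3.3534
T-shirt $14.94: clothing & footwear → 7.5% + 1.5% transit = 9% → $1.3446
Dozen eggs $4.09: grocery items → 0% + 1% transit = 1% → $0.0409
Noise-cancelling headphones $139.87: electronics → 5.25% + 1.75% transit = 7% → $9.7909
Pack of socks $12.47: clothing & footwear → 7.5% + 1.5% transit = 9% → $1.1223
Scarf $29.53: clothing & footwear → 7.5% + 1.5% transit = 9% → $2.6577
Sundress $89.67: clothing & footwear → 7.5% + 1.5% transit = 9% → $8.0703
Unrounded tax sum = $34.6961 → $34.70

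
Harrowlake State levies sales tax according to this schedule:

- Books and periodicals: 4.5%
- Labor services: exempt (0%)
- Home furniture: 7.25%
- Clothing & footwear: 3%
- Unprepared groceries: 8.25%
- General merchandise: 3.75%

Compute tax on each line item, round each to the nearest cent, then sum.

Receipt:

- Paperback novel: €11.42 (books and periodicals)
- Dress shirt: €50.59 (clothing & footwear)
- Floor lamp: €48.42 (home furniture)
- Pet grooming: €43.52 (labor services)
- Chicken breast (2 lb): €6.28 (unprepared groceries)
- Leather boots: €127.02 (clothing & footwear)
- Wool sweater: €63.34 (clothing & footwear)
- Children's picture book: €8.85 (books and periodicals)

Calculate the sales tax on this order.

€12.17

Paperback novel €11.42: books and periodicals → 4.5% → €0.51
Dress shirt €50.59: clothing & footwear → 3% → €1.52
Floor lamp €48.42: home furniture → 7.25% → €3.51
Pet grooming €43.52: labor services → 0% → €0.00
Chicken breast (2 lb) €6.28: unprepared groceries → 8.25% → €0.52
Leather boots €127.02: clothing & footwear → 3% → €3.81
Wool sweater €63.34: clothing & footwear → 3% → €1.90
Children's picture book €8.85: books and periodicals → 4.5% → €0.40
Total tax = €0.51 + €1.52 + €3.51 + €0.52 + €3.81 + €1.90 + €0.40 = €12.17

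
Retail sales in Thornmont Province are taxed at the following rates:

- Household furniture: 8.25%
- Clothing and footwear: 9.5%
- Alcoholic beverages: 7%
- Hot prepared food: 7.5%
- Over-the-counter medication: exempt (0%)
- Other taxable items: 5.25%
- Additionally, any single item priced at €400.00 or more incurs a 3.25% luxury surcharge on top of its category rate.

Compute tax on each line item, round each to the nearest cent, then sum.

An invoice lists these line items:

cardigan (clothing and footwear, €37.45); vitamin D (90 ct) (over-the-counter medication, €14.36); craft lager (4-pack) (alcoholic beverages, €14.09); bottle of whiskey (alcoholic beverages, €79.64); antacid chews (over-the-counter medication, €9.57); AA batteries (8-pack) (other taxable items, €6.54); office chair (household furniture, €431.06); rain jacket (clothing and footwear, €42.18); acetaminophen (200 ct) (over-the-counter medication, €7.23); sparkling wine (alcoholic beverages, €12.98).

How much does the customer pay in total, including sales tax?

Cardigan €37.45: clothing and footwear → 9.5% → €3.56
Vitamin D (90 ct) €14.36: over-the-counter medication → 0% → €0.00
Craft lager (4-pack) €14.09: alcoholic beverages → 7% → €0.99
Bottle of whiskey €79.64: alcoholic beverages → 7% → €5.57
Antacid chews €9.57: over-the-counter medication → 0% → €0.00
AA batteries (8-pack) €6.54: other taxable items → 5.25% → €0.34
Office chair €431.06: household furniture → 8.25% + 3.25% surcharge = 11.5% → €49.57
Rain jacket €42.18: clothing and footwear → 9.5% → €4.01
Acetaminophen (200 ct) €7.23: over-the-counter medication → 0% → €0.00
Sparkling wine €12.98: alcoholic beverages → 7% → €0.91
Subtotal = €655.10; tax = €64.95; total due = €720.05

€720.05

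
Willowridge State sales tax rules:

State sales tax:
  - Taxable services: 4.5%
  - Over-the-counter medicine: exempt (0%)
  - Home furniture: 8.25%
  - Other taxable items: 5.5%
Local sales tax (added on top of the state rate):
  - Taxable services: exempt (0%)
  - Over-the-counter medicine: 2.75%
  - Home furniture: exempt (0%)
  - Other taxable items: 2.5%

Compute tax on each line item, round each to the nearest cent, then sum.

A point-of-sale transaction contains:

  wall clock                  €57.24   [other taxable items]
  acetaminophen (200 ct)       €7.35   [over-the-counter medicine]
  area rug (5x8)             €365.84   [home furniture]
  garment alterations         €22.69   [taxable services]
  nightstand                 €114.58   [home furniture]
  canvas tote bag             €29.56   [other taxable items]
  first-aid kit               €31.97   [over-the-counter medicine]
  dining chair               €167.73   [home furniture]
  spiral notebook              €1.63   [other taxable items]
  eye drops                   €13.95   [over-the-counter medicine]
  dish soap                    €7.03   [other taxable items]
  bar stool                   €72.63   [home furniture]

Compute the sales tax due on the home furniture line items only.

Area rug (5x8) €365.84: home furniture → 8.25% + 0% local = 8.25% → €30.18
Nightstand €114.58: home furniture → 8.25% + 0% local = 8.25% → €9.45
Dining chair €167.73: home furniture → 8.25% + 0% local = 8.25% → €13.84
Bar stool €72.63: home furniture → 8.25% + 0% local = 8.25% → €5.99
Tax on home furniture = €30.18 + €9.45 + €13.84 + €5.99 = €59.46

€59.46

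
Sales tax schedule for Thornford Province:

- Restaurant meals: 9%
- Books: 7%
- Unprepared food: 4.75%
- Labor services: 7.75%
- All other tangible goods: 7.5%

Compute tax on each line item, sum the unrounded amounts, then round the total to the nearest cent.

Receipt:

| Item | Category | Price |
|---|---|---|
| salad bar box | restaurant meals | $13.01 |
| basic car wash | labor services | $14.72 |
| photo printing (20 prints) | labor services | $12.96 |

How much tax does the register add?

$3.32

Salad bar box $13.01: restaurant meals → 9% → $1.1709
Basic car wash $14.72: labor services → 7.75% → $1.1408
Photo printing (20 prints) $12.96: labor services → 7.75% → $1.0044
Unrounded tax sum = $3.3161 → $3.32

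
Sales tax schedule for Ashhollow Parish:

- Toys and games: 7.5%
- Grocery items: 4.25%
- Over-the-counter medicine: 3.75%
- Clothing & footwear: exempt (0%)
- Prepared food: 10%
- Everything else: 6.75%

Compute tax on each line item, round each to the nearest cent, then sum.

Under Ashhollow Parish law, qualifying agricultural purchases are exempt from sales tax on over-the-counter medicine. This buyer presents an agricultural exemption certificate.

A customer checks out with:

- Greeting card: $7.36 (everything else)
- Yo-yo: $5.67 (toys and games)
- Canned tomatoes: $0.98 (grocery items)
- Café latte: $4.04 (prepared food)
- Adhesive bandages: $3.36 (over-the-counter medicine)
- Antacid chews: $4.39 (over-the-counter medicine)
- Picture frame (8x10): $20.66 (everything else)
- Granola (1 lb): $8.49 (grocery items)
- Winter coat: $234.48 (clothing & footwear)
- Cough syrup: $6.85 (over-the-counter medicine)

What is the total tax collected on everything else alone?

$1.89

Greeting card $7.36: everything else → 6.75% → $0.50
Picture frame (8x10) $20.66: everything else → 6.75% → $1.39
Tax on everything else = $0.50 + $1.39 = $1.89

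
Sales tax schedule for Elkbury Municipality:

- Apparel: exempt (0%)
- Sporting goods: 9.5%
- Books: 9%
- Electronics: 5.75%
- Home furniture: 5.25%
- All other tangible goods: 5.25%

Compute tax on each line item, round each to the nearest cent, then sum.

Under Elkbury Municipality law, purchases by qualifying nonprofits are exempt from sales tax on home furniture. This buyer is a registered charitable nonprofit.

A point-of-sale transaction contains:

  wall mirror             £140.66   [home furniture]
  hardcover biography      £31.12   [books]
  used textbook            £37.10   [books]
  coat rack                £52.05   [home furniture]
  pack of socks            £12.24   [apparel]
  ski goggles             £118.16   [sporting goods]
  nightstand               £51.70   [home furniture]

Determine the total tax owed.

Wall mirror £140.66: home furniture, buyer-exempt → 0% → £0.00
Hardcover biography £31.12: books → 9% → £2.80
Used textbook £37.10: books → 9% → £3.34
Coat rack £52.05: home furniture, buyer-exempt → 0% → £0.00
Pack of socks £12.24: apparel → 0% → £0.00
Ski goggles £118.16: sporting goods → 9.5% → £11.23
Nightstand £51.70: home furniture, buyer-exempt → 0% → £0.00
Total tax = £2.80 + £3.34 + £11.23 = £17.37

£17.37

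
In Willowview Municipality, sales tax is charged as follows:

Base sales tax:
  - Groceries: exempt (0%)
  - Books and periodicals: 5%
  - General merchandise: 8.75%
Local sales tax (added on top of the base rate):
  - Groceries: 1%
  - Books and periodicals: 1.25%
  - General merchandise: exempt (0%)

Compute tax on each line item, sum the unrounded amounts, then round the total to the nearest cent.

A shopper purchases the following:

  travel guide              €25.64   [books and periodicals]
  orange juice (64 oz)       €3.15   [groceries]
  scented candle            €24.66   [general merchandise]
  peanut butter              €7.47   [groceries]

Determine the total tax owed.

Travel guide €25.64: books and periodicals → 5% + 1.25% local = 6.25% → €1.6025
Orange juice (64 oz) €3.15: groceries → 0% + 1% local = 1% → €0.0315
Scented candle €24.66: general merchandise → 8.75% + 0% local = 8.75% → €2.15775
Peanut butter €7.47: groceries → 0% + 1% local = 1% → €0.0747
Unrounded tax sum = €3.86645 → €3.87

€3.87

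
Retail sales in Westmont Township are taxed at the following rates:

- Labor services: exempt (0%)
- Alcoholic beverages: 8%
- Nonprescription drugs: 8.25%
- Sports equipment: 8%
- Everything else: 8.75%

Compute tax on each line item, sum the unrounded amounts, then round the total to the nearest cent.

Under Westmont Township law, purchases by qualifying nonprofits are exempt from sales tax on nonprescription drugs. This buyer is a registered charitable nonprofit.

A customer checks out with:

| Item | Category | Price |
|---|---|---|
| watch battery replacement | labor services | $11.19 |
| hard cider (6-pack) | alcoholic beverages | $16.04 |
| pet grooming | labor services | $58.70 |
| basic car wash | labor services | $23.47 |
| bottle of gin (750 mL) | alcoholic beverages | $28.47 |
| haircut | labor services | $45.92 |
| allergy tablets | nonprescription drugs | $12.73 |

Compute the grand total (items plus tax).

$200.08

Watch battery replacement $11.19: labor services → 0% → $0.00
Hard cider (6-pack) $16.04: alcoholic beverages → 8% → $1.2832
Pet grooming $58.70: labor services → 0% → $0.00
Basic car wash $23.47: labor services → 0% → $0.00
Bottle of gin (750 mL) $28.47: alcoholic beverages → 8% → $2.2776
Haircut $45.92: labor services → 0% → $0.00
Allergy tablets $12.73: nonprescription drugs, buyer-exempt → 0% → $0.00
Subtotal = $196.52; unrounded tax = $3.5608 → $3.56; total due = $200.08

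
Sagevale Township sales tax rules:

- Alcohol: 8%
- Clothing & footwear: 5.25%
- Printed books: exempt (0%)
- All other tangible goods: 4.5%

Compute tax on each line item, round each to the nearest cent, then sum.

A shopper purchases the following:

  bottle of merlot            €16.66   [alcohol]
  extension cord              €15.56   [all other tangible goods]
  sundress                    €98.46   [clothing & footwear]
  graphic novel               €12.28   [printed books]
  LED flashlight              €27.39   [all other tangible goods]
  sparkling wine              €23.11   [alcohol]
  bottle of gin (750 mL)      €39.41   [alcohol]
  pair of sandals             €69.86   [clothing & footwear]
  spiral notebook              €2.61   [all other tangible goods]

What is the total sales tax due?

Bottle of merlot €16.66: alcohol → 8% → €1.33
Extension cord €15.56: all other tangible goods → 4.5% → €0.70
Sundress €98.46: clothing & footwear → 5.25% → €5.17
Graphic novel €12.28: printed books → 0% → €0.00
LED flashlight €27.39: all other tangible goods → 4.5% → €1.23
Sparkling wine €23.11: alcohol → 8% → €1.85
Bottle of gin (750 mL) €39.41: alcohol → 8% → €3.15
Pair of sandals €69.86: clothing & footwear → 5.25% → €3.67
Spiral notebook €2.61: all other tangible goods → 4.5% → €0.12
Total tax = €1.33 + €0.70 + €5.17 + €1.23 + €1.85 + €3.15 + €3.67 + €0.12 = €17.22

€17.22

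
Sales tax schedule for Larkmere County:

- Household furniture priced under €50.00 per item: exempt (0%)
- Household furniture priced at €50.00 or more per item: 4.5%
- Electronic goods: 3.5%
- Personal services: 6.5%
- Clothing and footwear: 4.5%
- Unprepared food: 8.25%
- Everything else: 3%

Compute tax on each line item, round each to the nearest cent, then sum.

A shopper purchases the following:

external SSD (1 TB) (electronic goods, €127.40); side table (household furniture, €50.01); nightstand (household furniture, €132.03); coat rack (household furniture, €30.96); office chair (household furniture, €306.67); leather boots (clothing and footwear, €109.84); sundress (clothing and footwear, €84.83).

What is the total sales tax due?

External SSD (1 TB) €127.40: electronic goods → 3.5% → €4.46
Side table €50.01: household furniture, €50.00 or more → 4.5% → €2.25
Nightstand €132.03: household furniture, €50.00 or more → 4.5% → €5.94
Coat rack €30.96: household furniture, under €50.00 → 0% → €0.00
Office chair €306.67: household furniture, €50.00 or more → 4.5% → €13.80
Leather boots €109.84: clothing and footwear → 4.5% → €4.94
Sundress €84.83: clothing and footwear → 4.5% → €3.82
Total tax = €4.46 + €2.25 + €5.94 + €13.80 + €4.94 + €3.82 = €35.21

€35.21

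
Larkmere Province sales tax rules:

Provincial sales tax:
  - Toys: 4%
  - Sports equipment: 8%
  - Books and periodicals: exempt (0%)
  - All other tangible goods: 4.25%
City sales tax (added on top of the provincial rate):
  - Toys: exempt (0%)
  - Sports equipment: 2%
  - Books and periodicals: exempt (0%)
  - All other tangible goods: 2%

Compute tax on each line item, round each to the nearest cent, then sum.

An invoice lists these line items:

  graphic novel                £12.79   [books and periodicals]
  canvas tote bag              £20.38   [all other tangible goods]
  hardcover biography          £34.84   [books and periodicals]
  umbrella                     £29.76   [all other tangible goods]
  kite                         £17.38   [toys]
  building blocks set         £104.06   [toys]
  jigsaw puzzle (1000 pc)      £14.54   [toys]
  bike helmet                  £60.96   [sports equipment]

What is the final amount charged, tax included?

Graphic novel £12.79: books and periodicals → 0% + 0% city = 0% → £0.00
Canvas tote bag £20.38: all other tangible goods → 4.25% + 2% city = 6.25% → £1.27
Hardcover biography £34.84: books and periodicals → 0% + 0% city = 0% → £0.00
Umbrella £29.76: all other tangible goods → 4.25% + 2% city = 6.25% → £1.86
Kite £17.38: toys → 4% + 0% city = 4% → £0.70
Building blocks set £104.06: toys → 4% + 0% city = 4% → £4.16
Jigsaw puzzle (1000 pc) £14.54: toys → 4% + 0% city = 4% → £0.58
Bike helmet £60.96: sports equipment → 8% + 2% city = 10% → £6.10
Subtotal = £294.71; tax = £14.67; total due = £309.38

£309.38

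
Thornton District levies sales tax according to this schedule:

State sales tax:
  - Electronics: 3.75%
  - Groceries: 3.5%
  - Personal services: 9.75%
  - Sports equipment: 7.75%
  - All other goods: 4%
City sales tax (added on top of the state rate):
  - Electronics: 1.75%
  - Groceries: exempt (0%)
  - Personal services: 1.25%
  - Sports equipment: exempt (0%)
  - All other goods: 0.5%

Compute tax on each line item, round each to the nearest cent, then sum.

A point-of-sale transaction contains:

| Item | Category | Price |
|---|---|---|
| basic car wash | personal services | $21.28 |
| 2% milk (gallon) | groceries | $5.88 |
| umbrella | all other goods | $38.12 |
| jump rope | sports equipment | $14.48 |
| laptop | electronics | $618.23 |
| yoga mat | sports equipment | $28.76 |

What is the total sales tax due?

$41.62

Basic car wash $21.28: personal services → 9.75% + 1.25% city = 11% → $2.34
2% milk (gallon) $5.88: groceries → 3.5% + 0% city = 3.5% → $0.21
Umbrella $38.12: all other goods → 4% + 0.5% city = 4.5% → $1.72
Jump rope $14.48: sports equipment → 7.75% + 0% city = 7.75% → $1.12
Laptop $618.23: electronics → 3.75% + 1.75% city = 5.5% → $34.00
Yoga mat $28.76: sports equipment → 7.75% + 0% city = 7.75% → $2.23
Total tax = $2.34 + $0.21 + $1.72 + $1.12 + $34.00 + $2.23 = $41.62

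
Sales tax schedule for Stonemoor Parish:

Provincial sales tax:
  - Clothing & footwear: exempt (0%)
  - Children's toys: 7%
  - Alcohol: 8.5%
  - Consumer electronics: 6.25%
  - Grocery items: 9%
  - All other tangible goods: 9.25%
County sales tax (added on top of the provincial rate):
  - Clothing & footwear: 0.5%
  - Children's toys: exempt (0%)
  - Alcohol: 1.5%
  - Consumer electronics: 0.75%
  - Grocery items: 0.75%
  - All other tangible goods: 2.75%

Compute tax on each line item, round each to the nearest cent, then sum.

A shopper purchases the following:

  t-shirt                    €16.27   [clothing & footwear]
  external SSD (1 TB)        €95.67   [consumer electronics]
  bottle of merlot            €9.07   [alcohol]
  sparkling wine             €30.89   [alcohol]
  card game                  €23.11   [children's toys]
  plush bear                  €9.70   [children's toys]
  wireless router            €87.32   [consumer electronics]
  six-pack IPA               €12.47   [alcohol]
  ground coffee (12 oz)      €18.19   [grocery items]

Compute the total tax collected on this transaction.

T-shirt €16.27: clothing & footwear → 0% + 0.5% county = 0.5% → €0.08
External SSD (1 TB) €95.67: consumer electronics → 6.25% + 0.75% county = 7% → €6.70
Bottle of merlot €9.07: alcohol → 8.5% + 1.5% county = 10% → €0.91
Sparkling wine €30.89: alcohol → 8.5% + 1.5% county = 10% → €3.09
Card game €23.11: children's toys → 7% + 0% county = 7% → €1.62
Plush bear €9.70: children's toys → 7% + 0% county = 7% → €0.68
Wireless router €87.32: consumer electronics → 6.25% + 0.75% county = 7% → €6.11
Six-pack IPA €12.47: alcohol → 8.5% + 1.5% county = 10% → €1.25
Ground coffee (12 oz) €18.19: grocery items → 9% + 0.75% county = 9.75% → €1.77
Total tax = €0.08 + €6.70 + €0.91 + €3.09 + €1.62 + €0.68 + €6.11 + €1.25 + €1.77 = €22.21

€22.21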